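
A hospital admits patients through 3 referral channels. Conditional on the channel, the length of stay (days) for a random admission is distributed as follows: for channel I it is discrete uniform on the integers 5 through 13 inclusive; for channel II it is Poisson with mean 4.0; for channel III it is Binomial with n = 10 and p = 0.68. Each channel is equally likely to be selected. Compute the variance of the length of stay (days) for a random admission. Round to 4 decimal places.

Per component, I: μ=9, E[X²]=87.6667; II: μ=4, E[X²]=20; III: μ=6.8, E[X²]=48.416.
E[X] = 0.333333·9 + 0.333333·4 + 0.333333·6.8 = 6.6.
E[X²] = 0.333333·87.6667 + 0.333333·20 + 0.333333·48.416 = 52.0276.
Var(X) = E[X²] − (E[X])² = 52.0276 − 43.56 = 8.46756.

8.4676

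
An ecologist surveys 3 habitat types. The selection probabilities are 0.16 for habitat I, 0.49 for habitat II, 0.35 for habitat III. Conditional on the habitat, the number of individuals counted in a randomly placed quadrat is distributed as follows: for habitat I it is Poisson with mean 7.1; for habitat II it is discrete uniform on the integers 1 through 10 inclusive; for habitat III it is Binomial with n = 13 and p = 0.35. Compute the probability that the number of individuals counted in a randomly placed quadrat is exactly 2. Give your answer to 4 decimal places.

0.0816

Conditional on each habitat, P(X = 2): I: 0.0207968; II: 0.1; III: 0.0836137.
By total probability, P(X = 2) = 0.16·0.0207968 + 0.49·0.1 + 0.35·0.0836137 = 0.0815923.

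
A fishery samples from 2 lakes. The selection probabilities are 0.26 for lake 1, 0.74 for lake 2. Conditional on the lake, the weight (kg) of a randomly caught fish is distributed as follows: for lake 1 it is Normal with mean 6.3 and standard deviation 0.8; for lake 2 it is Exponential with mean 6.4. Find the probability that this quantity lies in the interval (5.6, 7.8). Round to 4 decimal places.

0.2922

Conditional on each lake, P(5.6 < X < 7.8): 1: 0.778817; 2: 0.121263.
By total probability, P(5.6 < X < 7.8) = 0.26·0.778817 + 0.74·0.121263 = 0.292227.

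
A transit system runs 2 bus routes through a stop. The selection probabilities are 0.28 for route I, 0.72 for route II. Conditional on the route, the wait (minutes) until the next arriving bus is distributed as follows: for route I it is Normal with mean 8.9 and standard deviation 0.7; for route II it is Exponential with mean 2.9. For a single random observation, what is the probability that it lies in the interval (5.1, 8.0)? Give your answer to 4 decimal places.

Conditional on each route, P(5.1 < X < 8.0): I: 0.0992714; II: 0.108903.
By total probability, P(5.1 < X < 8.0) = 0.28·0.0992714 + 0.72·0.108903 = 0.106206.

0.1062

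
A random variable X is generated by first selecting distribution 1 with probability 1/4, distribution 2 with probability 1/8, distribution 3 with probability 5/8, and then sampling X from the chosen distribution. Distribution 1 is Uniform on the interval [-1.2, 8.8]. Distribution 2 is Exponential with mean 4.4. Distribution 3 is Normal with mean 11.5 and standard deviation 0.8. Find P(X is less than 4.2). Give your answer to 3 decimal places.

Conditional on each component, P(X < 4.2): 1: 0.54; 2: 0.615013; 3: 0.
By total probability, P(X < 4.2) = 0.25·0.54 + 0.125·0.615013 + 0.625·0 = 0.211877.

0.212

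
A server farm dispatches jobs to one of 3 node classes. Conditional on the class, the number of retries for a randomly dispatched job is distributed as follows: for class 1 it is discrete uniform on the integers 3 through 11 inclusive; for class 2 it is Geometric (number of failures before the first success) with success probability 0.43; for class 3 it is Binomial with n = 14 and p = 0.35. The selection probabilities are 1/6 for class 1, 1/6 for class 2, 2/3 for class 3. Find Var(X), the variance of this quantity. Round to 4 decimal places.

6.5523

Per component, 1: μ=7, E[X²]=55.6667; 2: μ=1.32558, E[X²]=4.83991; 3: μ=4.9, E[X²]=27.195.
E[X] = 0.166667·7 + 0.166667·1.32558 + 0.666667·4.9 = 4.65426.
E[X²] = 0.166667·55.6667 + 0.166667·4.83991 + 0.666667·27.195 = 28.2144.
Var(X) = E[X²] − (E[X])² = 28.2144 − 21.6622 = 6.55226.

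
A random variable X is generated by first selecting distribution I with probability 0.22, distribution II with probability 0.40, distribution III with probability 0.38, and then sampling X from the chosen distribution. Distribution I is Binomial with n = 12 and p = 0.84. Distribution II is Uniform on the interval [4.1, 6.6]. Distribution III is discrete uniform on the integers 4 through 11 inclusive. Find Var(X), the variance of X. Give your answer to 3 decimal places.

Per component, I: μ=10.08, E[X²]=103.219; II: μ=5.35, E[X²]=29.1433; III: μ=7.5, E[X²]=61.5.
E[X] = 0.22·10.08 + 0.4·5.35 + 0.38·7.5 = 7.2076.
E[X²] = 0.22·103.219 + 0.4·29.1433 + 0.38·61.5 = 57.7356.
Var(X) = E[X²] − (E[X])² = 57.7356 − 51.9495 = 5.78606.

5.786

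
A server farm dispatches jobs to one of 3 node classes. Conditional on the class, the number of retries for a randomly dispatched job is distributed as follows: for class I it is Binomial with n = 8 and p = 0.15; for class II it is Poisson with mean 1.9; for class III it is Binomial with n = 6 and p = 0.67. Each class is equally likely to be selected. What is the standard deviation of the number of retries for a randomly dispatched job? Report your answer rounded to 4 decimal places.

1.6891

Per component, I: μ=1.2, E[X²]=2.46; II: μ=1.9, E[X²]=5.51; III: μ=4.02, E[X²]=17.487.
E[X] = 0.333333·1.2 + 0.333333·1.9 + 0.333333·4.02 = 2.37333.
E[X²] = 0.333333·2.46 + 0.333333·5.51 + 0.333333·17.487 = 8.48567.
Var(X) = E[X²] − (E[X])² = 8.48567 − 5.63271 = 2.85296.
SD(X) = √2.85296 = 1.68907.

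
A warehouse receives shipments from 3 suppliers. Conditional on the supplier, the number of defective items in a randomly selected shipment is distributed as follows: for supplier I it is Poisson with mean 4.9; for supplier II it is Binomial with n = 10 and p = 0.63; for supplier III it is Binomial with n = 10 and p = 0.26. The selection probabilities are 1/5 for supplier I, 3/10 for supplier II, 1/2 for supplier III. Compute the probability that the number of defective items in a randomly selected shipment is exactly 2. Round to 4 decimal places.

Conditional on each supplier, P(X = 2): I: 0.0893962; II: 0.00627346; III: 0.273535.
By total probability, P(X = 2) = 0.2·0.0893962 + 0.3·0.00627346 + 0.5·0.273535 = 0.156529.

0.1565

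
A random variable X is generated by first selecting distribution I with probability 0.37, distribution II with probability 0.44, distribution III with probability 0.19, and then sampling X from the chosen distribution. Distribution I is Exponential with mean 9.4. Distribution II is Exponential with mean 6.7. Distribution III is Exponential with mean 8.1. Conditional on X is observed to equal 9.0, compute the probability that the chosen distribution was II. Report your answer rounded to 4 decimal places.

Likelihoods f(9.0 | ·): I: 0.0408374; II: 0.0389533; III: 0.0406411.
Posterior ∝ prior × likelihood. Numerator for II: 0.44·0.0389533 = 0.0171395.
Normalizing constant: 0.37·0.0408374 + 0.44·0.0389533 + 0.19·0.0406411 = 0.0399711.
P(II | observation) = 0.0171395 / 0.0399711 = 0.428796.

0.4288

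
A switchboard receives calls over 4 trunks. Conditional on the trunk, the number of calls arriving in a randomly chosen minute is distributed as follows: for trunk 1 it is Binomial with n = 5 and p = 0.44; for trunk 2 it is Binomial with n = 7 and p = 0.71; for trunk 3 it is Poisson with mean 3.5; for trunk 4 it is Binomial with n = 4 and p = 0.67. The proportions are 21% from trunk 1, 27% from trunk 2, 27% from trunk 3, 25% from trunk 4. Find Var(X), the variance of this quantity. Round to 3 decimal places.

Per component, 1: μ=2.2, E[X²]=6.072; 2: μ=4.97, E[X²]=26.1422; 3: μ=3.5, E[X²]=15.75; 4: μ=2.68, E[X²]=8.0668.
E[X] = 0.21·2.2 + 0.27·4.97 + 0.27·3.5 + 0.25·2.68 = 3.4189.
E[X²] = 0.21·6.072 + 0.27·26.1422 + 0.27·15.75 + 0.25·8.0668 = 14.6027.
Var(X) = E[X²] − (E[X])² = 14.6027 − 11.6889 = 2.91384.

2.914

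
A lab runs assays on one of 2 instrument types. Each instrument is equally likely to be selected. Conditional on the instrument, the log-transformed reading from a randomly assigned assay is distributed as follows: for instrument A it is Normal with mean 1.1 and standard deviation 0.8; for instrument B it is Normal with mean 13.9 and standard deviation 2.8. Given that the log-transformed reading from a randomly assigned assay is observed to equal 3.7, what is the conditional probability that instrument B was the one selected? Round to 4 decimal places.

Likelihoods f(3.7 | ·): A: 0.00253631; B: 0.00018712.
Posterior ∝ prior × likelihood. Numerator for B: 0.5·0.00018712 = 9.35599e-05.
Normalizing constant: 0.5·0.00253631 + 0.5·0.00018712 = 0.00136171.
P(B | observation) = 9.35599e-05 / 0.00136171 = 0.0687074.

0.0687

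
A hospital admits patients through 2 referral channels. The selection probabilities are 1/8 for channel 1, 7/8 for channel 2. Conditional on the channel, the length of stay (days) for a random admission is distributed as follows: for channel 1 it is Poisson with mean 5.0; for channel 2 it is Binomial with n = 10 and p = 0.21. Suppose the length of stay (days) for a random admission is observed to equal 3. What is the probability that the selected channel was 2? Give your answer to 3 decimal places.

0.914

Likelihoods P(X=3 | ·): 1: 0.140374; 2: 0.213417.
Posterior ∝ prior × likelihood. Numerator for 2: 0.875·0.213417 = 0.18674.
Normalizing constant: 0.125·0.140374 + 0.875·0.213417 = 0.204287.
P(2 | observation) = 0.18674 / 0.204287 = 0.914107.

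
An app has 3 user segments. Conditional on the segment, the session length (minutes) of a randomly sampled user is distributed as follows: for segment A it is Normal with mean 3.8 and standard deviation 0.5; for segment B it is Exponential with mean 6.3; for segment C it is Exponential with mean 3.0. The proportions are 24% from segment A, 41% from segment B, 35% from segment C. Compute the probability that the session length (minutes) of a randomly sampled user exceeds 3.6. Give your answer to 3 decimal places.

Conditional on each segment, P(X > 3.6): A: 0.655422; B: 0.564718; C: 0.301194.
By total probability, P(X > 3.6) = 0.24·0.655422 + 0.41·0.564718 + 0.35·0.301194 = 0.494254.

0.494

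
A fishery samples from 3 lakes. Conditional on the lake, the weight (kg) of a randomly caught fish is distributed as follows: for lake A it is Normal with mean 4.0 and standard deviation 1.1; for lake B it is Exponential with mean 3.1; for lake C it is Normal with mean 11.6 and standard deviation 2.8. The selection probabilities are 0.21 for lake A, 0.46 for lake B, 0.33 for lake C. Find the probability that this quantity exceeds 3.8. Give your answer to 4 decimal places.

Conditional on each lake, P(X > 3.8): A: 0.572137; B: 0.293521; C: 0.99733.
By total probability, P(X > 3.8) = 0.21·0.572137 + 0.46·0.293521 + 0.33·0.99733 = 0.584287.

0.5843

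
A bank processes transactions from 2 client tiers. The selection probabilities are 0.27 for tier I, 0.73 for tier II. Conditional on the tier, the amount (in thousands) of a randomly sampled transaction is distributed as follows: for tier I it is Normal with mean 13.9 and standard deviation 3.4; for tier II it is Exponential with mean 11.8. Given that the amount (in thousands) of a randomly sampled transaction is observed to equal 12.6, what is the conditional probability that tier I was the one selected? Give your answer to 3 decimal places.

Likelihoods f(12.6 | ·): I: 0.109065; II: 0.0291326.
Posterior ∝ prior × likelihood. Numerator for I: 0.27·0.109065 = 0.0294476.
Normalizing constant: 0.27·0.109065 + 0.73·0.0291326 = 0.0507144.
P(I | observation) = 0.0294476 / 0.0507144 = 0.580655.

0.581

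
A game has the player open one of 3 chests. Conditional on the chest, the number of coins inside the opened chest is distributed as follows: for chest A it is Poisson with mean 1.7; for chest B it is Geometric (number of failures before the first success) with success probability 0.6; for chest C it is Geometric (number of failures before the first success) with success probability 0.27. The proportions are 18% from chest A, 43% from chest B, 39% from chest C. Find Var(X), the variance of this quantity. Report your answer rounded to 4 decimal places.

Per component, A: μ=1.7, E[X²]=4.59; B: μ=0.666667, E[X²]=1.55556; C: μ=2.7037, E[X²]=17.3237.
E[X] = 0.18·1.7 + 0.43·0.666667 + 0.39·2.7037 = 1.64711.
E[X²] = 0.18·4.59 + 0.43·1.55556 + 0.39·17.3237 = 8.25134.
Var(X) = E[X²] − (E[X])² = 8.25134 − 2.71298 = 5.53837.

5.5384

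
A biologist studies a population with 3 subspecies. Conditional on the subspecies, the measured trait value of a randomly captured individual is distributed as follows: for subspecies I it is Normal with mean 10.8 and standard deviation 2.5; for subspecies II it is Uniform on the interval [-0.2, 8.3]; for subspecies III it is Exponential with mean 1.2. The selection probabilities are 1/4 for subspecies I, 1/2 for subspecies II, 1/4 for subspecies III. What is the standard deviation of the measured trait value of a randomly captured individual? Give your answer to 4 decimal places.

Per component, I: μ=10.8, E[X²]=122.89; II: μ=4.05, E[X²]=22.4233; III: μ=1.2, E[X²]=2.88.
E[X] = 0.25·10.8 + 0.5·4.05 + 0.25·1.2 = 5.025.
E[X²] = 0.25·122.89 + 0.5·22.4233 + 0.25·2.88 = 42.6542.
Var(X) = E[X²] − (E[X])² = 42.6542 − 25.2506 = 17.4035.
SD(X) = √17.4035 = 4.17176.

4.1718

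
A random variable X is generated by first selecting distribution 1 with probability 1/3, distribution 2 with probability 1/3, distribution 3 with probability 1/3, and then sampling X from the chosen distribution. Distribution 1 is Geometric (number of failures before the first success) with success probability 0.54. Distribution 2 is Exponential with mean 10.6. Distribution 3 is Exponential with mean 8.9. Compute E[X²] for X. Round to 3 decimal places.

For each component E[X²] = Var + (mean)², giving 1: 2.30316; 2: 224.72; 3: 158.42.
Overall E[X²] = 0.333333·2.30316 + 0.333333·224.72 + 0.333333·158.42 = 128.481.

128.481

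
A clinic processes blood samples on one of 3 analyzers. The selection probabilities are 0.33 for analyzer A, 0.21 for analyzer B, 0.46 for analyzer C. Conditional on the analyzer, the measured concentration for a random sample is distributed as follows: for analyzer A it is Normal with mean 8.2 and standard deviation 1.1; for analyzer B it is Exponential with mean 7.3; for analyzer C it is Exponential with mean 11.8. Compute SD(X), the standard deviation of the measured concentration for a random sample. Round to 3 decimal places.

Per component, A: μ=8.2, E[X²]=68.45; B: μ=7.3, E[X²]=106.58; C: μ=11.8, E[X²]=278.48.
E[X] = 0.33·8.2 + 0.21·7.3 + 0.46·11.8 = 9.667.
E[X²] = 0.33·68.45 + 0.21·106.58 + 0.46·278.48 = 173.071.
Var(X) = E[X²] − (E[X])² = 173.071 − 93.4509 = 79.6202.
SD(X) = √79.6202 = 8.92302.

8.923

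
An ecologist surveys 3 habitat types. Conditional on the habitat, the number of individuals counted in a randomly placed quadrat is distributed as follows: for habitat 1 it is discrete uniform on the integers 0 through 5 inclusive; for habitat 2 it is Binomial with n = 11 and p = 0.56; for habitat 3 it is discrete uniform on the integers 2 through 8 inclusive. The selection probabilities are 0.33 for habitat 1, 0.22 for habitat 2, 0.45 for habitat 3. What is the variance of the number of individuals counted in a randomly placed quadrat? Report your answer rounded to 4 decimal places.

5.3926

Per component, 1: μ=2.5, E[X²]=9.16667; 2: μ=6.16, E[X²]=40.656; 3: μ=5, E[X²]=29.
E[X] = 0.33·2.5 + 0.22·6.16 + 0.45·5 = 4.4302.
E[X²] = 0.33·9.16667 + 0.22·40.656 + 0.45·29 = 25.0193.
Var(X) = E[X²] − (E[X])² = 25.0193 − 19.6267 = 5.39265.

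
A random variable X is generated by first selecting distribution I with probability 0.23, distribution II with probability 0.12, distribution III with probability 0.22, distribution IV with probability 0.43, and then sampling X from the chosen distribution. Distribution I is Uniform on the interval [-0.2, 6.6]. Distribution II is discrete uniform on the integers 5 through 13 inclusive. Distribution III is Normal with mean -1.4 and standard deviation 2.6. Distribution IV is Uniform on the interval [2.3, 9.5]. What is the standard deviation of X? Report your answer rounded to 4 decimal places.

4.0179

Per component, I: μ=3.2, E[X²]=14.0933; II: μ=9, E[X²]=87.6667; III: μ=-1.4, E[X²]=8.72; IV: μ=5.9, E[X²]=39.13.
E[X] = 0.23·3.2 + 0.12·9 + 0.22·-1.4 + 0.43·5.9 = 4.045.
E[X²] = 0.23·14.0933 + 0.12·87.6667 + 0.22·8.72 + 0.43·39.13 = 32.5058.
Var(X) = E[X²] − (E[X])² = 32.5058 − 16.362 = 16.1437.
SD(X) = √16.1437 = 4.01793.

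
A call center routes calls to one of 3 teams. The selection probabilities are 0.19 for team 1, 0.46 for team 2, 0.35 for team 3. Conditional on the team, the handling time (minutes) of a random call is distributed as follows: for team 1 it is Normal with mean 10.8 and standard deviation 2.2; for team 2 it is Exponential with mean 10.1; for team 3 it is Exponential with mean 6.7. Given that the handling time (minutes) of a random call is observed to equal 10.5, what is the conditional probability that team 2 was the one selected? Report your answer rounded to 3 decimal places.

Likelihoods f(10.5 | ·): 1: 0.179659; 2: 0.0350094; 3: 0.0311397.
Posterior ∝ prior × likelihood. Numerator for 2: 0.46·0.0350094 = 0.0161043.
Normalizing constant: 0.19·0.179659 + 0.46·0.0350094 + 0.35·0.0311397 = 0.0611385.
P(2 | observation) = 0.0161043 / 0.0611385 = 0.263407.

0.263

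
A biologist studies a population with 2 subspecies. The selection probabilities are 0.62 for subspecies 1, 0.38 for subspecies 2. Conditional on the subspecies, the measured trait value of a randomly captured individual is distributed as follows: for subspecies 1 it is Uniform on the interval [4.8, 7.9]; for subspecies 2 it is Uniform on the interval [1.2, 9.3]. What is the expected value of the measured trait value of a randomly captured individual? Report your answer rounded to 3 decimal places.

5.932

Component means — 1: 6.35; 2: 5.25.
E[X] = 0.62·6.35 + 0.38·5.25 = 5.932.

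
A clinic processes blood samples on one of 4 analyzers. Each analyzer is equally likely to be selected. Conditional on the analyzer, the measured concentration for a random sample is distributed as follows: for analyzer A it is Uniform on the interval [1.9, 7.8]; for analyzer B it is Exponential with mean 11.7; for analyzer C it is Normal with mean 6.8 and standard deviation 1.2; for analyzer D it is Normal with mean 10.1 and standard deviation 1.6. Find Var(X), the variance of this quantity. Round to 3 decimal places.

Per component, A: μ=4.85, E[X²]=26.4233; B: μ=11.7, E[X²]=273.78; C: μ=6.8, E[X²]=47.68; D: μ=10.1, E[X²]=104.57.
E[X] = 0.25·4.85 + 0.25·11.7 + 0.25·6.8 + 0.25·10.1 = 8.3625.
E[X²] = 0.25·26.4233 + 0.25·273.78 + 0.25·47.68 + 0.25·104.57 = 113.113.
Var(X) = E[X²] − (E[X])² = 113.113 − 69.9314 = 43.1819.

43.182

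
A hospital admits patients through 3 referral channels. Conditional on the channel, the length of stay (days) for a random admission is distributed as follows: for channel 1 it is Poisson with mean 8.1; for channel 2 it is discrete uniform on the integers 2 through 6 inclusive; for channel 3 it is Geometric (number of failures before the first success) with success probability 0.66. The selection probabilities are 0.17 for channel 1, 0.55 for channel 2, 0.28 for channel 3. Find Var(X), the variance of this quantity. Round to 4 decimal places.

Per component, 1: μ=8.1, E[X²]=73.71; 2: μ=4, E[X²]=18; 3: μ=0.515152, E[X²]=1.04591.
E[X] = 0.17·8.1 + 0.55·4 + 0.28·0.515152 = 3.72124.
E[X²] = 0.17·73.71 + 0.55·18 + 0.28·1.04591 = 22.7236.
Var(X) = E[X²] − (E[X])² = 22.7236 − 13.8476 = 8.87591.

8.8759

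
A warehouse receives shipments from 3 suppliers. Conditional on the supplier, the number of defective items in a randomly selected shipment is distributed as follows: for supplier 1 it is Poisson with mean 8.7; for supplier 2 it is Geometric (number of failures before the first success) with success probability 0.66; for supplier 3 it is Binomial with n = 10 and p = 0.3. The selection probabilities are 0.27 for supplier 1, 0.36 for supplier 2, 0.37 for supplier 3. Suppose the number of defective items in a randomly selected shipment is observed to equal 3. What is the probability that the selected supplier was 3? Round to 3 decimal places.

Likelihoods P(X=3 | ·): 1: 0.0182829; 2: 0.0259406; 3: 0.266828.
Posterior ∝ prior × likelihood. Numerator for 3: 0.37·0.266828 = 0.0987263.
Normalizing constant: 0.27·0.0182829 + 0.36·0.0259406 + 0.37·0.266828 = 0.113001.
P(3 | observation) = 0.0987263 / 0.113001 = 0.873674.

0.874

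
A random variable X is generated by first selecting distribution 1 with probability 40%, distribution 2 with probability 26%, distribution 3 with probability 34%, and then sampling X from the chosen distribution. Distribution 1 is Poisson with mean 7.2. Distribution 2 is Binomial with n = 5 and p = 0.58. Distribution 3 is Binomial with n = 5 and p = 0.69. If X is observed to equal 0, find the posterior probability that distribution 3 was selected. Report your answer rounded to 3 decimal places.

Likelihoods P(X=0 | ·): 1: 0.000746586; 2: 0.0130691; 3: 0.00286292.
Posterior ∝ prior × likelihood. Numerator for 3: 0.34·0.00286292 = 0.000973391.
Normalizing constant: 0.4·0.000746586 + 0.26·0.0130691 + 0.34·0.00286292 = 0.00467.
P(3 | observation) = 0.000973391 / 0.00467 = 0.208435.

0.208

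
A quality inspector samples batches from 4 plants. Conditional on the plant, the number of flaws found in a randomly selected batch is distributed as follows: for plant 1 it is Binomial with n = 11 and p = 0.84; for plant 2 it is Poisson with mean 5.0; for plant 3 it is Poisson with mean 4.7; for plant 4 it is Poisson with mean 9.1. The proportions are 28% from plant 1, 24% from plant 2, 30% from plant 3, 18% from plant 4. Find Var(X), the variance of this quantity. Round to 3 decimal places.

Per component, 1: μ=9.24, E[X²]=86.856; 2: μ=5, E[X²]=30; 3: μ=4.7, E[X²]=26.79; 4: μ=9.1, E[X²]=91.91.
E[X] = 0.28·9.24 + 0.24·5 + 0.3·4.7 + 0.18·9.1 = 6.8352.
E[X²] = 0.28·86.856 + 0.24·30 + 0.3·26.79 + 0.18·91.91 = 56.1005.
Var(X) = E[X²] − (E[X])² = 56.1005 − 46.72 = 9.38052.

9.381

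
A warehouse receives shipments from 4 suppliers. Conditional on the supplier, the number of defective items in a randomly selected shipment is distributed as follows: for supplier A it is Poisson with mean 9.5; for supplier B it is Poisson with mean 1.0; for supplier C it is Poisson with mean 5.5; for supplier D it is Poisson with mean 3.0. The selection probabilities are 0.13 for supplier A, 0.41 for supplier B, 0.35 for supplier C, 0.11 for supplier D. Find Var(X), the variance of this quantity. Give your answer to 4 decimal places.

12.4100

Per component, A: μ=9.5, E[X²]=99.75; B: μ=1, E[X²]=2; C: μ=5.5, E[X²]=35.75; D: μ=3, E[X²]=12.
E[X] = 0.13·9.5 + 0.41·1 + 0.35·5.5 + 0.11·3 = 3.9.
E[X²] = 0.13·99.75 + 0.41·2 + 0.35·35.75 + 0.11·12 = 27.62.
Var(X) = E[X²] − (E[X])² = 27.62 − 15.21 = 12.41.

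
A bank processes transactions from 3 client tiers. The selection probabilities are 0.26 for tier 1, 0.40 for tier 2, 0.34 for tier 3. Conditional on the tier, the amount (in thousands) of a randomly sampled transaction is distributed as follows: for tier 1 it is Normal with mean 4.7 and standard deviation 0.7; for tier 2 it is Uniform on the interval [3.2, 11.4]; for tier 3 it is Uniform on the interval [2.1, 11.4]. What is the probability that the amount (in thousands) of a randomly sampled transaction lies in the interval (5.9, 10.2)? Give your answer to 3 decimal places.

0.378

Conditional on each tier, P(5.9 < X < 10.2): 1: 0.0432381; 2: 0.52439; 3: 0.462366.
By total probability, P(5.9 < X < 10.2) = 0.26·0.0432381 + 0.4·0.52439 + 0.34·0.462366 = 0.378202.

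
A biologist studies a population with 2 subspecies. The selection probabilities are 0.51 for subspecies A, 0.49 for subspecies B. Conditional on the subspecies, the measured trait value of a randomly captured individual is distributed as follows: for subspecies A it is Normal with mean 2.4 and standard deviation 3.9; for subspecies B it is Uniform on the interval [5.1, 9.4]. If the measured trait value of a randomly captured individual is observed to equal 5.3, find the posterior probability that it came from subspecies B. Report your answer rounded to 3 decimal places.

Likelihoods f(5.3 | ·): A: 0.0775853; B: 0.232558.
Posterior ∝ prior × likelihood. Numerator for B: 0.49·0.232558 = 0.113953.
Normalizing constant: 0.51·0.0775853 + 0.49·0.232558 = 0.153522.
P(B | observation) = 0.113953 / 0.153522 = 0.742262.

0.742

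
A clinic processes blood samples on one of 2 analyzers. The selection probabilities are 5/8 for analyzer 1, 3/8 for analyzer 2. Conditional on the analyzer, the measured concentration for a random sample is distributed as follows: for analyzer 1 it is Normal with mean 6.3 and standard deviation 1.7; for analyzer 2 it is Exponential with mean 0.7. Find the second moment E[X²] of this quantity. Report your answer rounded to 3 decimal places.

For each component E[X²] = Var + (mean)², giving 1: 42.58; 2: 0.98.
Overall E[X²] = 0.625·42.58 + 0.375·0.98 = 26.98.

26.980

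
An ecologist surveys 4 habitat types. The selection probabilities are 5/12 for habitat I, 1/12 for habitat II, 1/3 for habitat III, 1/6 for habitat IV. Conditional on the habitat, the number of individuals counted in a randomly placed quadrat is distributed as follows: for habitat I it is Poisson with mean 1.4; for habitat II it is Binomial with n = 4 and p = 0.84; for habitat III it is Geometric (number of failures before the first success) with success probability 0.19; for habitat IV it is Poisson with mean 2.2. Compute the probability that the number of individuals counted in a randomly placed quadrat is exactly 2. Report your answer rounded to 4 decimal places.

Conditional on each habitat, P(X = 2): I: 0.241665; II: 0.10838; III: 0.124659; IV: 0.268144.
By total probability, P(X = 2) = 0.416667·0.241665 + 0.0833333·0.10838 + 0.333333·0.124659 + 0.166667·0.268144 = 0.195969.

0.1960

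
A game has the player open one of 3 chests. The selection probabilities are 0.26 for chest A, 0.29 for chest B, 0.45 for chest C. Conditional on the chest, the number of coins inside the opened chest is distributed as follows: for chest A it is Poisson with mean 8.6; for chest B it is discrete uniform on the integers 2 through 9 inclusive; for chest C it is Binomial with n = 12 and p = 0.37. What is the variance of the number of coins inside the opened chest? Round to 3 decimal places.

7.913

Per component, A: μ=8.6, E[X²]=82.56; B: μ=5.5, E[X²]=35.5; C: μ=4.44, E[X²]=22.5108.
E[X] = 0.26·8.6 + 0.29·5.5 + 0.45·4.44 = 5.829.
E[X²] = 0.26·82.56 + 0.29·35.5 + 0.45·22.5108 = 41.8905.
Var(X) = E[X²] − (E[X])² = 41.8905 − 33.9772 = 7.91322.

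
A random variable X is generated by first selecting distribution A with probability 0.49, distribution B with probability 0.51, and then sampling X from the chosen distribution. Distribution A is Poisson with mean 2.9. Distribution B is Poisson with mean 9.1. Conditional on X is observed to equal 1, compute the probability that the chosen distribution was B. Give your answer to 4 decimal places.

Likelihoods P(X=1 | ·): A: 0.159567; B: 0.00101616.
Posterior ∝ prior × likelihood. Numerator for B: 0.51·0.00101616 = 0.000518241.
Normalizing constant: 0.49·0.159567 + 0.51·0.00101616 = 0.0787062.
P(B | observation) = 0.000518241 / 0.0787062 = 0.0065845.

0.0066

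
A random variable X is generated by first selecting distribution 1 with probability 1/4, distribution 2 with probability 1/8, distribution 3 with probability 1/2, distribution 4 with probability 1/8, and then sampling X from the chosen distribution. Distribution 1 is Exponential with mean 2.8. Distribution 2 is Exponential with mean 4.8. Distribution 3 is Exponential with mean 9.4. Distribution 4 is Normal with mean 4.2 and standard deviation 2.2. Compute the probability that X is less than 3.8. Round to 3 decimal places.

0.474

Conditional on each component, P(X < 3.8): 1: 0.742605; 2: 0.546911; 3: 0.332526; 4: 0.427863.
By total probability, P(X < 3.8) = 0.25·0.742605 + 0.125·0.546911 + 0.5·0.332526 + 0.125·0.427863 = 0.473761.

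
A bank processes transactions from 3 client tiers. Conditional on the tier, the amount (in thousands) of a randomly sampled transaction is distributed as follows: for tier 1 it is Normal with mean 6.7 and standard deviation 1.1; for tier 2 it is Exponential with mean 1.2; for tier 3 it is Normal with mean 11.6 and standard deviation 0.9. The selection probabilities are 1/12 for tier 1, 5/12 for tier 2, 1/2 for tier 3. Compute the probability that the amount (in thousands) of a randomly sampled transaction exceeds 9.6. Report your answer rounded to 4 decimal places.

0.4939

Conditional on each tier, P(X > 9.6): 1: 0.00418999; 2: 0.000335463; 3: 0.986866.
By total probability, P(X > 9.6) = 0.0833333·0.00418999 + 0.416667·0.000335463 + 0.5·0.986866 = 0.493922.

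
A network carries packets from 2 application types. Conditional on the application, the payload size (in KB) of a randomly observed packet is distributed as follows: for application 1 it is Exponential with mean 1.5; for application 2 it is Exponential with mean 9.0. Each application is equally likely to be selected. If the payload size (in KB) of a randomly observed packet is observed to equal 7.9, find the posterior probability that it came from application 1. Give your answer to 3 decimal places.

Likelihoods f(7.9 | ·): 1: 0.00344052; 2: 0.0461895.
Posterior ∝ prior × likelihood. Numerator for 1: 0.5·0.00344052 = 0.00172026.
Normalizing constant: 0.5·0.00344052 + 0.5·0.0461895 = 0.024815.
P(1 | observation) = 0.00172026 / 0.024815 = 0.0693234.

0.069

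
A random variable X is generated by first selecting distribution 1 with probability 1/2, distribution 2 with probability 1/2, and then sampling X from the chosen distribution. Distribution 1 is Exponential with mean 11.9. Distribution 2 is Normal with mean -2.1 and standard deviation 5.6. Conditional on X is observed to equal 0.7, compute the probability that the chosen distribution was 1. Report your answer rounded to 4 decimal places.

0.5576

Likelihoods f(0.7 | ·): 1: 0.079233; 2: 0.0628688.
Posterior ∝ prior × likelihood. Numerator for 1: 0.5·0.079233 = 0.0396165.
Normalizing constant: 0.5·0.079233 + 0.5·0.0628688 = 0.0710509.
P(1 | observation) = 0.0396165 / 0.0710509 = 0.557579.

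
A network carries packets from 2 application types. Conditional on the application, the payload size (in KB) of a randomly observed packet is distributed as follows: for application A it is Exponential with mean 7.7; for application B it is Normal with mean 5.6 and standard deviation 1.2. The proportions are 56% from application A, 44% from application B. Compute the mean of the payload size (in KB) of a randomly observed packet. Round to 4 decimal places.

Component means — A: 7.7; B: 5.6.
E[X] = 0.56·7.7 + 0.44·5.6 = 6.776.

6.7760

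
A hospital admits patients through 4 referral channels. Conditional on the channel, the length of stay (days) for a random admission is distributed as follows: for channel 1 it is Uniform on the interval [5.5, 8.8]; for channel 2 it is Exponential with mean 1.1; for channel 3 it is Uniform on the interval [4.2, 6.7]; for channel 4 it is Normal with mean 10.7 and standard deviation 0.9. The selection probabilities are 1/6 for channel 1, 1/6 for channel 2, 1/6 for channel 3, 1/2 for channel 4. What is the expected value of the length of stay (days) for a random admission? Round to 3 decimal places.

7.633

Component means — 1: 7.15; 2: 1.1; 3: 5.45; 4: 10.7.
E[X] = 0.166667·7.15 + 0.166667·1.1 + 0.166667·5.45 + 0.5·10.7 = 7.63333.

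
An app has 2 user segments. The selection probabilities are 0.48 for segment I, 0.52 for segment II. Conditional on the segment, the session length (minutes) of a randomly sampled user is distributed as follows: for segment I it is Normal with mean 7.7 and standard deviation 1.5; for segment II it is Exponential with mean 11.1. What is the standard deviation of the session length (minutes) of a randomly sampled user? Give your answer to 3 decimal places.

8.248

Per component, I: μ=7.7, E[X²]=61.54; II: μ=11.1, E[X²]=246.42.
E[X] = 0.48·7.7 + 0.52·11.1 = 9.468.
E[X²] = 0.48·61.54 + 0.52·246.42 = 157.678.
Var(X) = E[X²] − (E[X])² = 157.678 − 89.643 = 68.0346.
SD(X) = √68.0346 = 8.24831.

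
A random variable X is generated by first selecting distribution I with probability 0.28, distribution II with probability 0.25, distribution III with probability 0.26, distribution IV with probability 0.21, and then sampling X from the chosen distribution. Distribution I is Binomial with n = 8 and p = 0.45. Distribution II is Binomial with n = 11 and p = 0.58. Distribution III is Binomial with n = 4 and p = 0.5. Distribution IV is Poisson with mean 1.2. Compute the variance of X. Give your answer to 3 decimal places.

5.493

Per component, I: μ=3.6, E[X²]=14.94; II: μ=6.38, E[X²]=43.384; III: μ=2, E[X²]=5; IV: μ=1.2, E[X²]=2.64.
E[X] = 0.28·3.6 + 0.25·6.38 + 0.26·2 + 0.21·1.2 = 3.375.
E[X²] = 0.28·14.94 + 0.25·43.384 + 0.26·5 + 0.21·2.64 = 16.8836.
Var(X) = E[X²] − (E[X])² = 16.8836 − 11.3906 = 5.49298.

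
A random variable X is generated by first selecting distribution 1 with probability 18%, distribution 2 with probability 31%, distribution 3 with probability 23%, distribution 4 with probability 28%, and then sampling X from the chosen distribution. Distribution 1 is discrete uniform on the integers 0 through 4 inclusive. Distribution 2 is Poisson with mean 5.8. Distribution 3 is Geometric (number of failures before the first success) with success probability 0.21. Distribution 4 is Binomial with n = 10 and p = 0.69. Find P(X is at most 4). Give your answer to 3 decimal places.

0.452

Conditional on each component, P(X ≤ 4): 1: 1; 2: 0.312718; 3: 0.692294; 4: 0.0551097.
By total probability, P(X ≤ 4) = 0.18·1 + 0.31·0.312718 + 0.23·0.692294 + 0.28·0.0551097 = 0.451601.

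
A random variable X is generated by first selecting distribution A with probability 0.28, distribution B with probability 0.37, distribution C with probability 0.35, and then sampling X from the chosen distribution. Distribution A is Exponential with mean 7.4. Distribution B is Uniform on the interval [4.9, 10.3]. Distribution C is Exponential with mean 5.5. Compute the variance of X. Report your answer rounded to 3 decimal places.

27.748

Per component, A: μ=7.4, E[X²]=109.52; B: μ=7.6, E[X²]=60.19; C: μ=5.5, E[X²]=60.5.
E[X] = 0.28·7.4 + 0.37·7.6 + 0.35·5.5 = 6.809.
E[X²] = 0.28·109.52 + 0.37·60.19 + 0.35·60.5 = 74.1109.
Var(X) = E[X²] − (E[X])² = 74.1109 − 46.3625 = 27.7484.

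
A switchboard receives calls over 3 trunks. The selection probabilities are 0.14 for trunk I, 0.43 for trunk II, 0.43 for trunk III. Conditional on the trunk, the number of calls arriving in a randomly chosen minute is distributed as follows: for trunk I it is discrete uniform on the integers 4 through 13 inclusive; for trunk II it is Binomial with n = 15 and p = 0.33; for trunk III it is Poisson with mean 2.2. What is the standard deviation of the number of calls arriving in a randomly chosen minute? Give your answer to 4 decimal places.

Per component, I: μ=8.5, E[X²]=80.5; II: μ=4.95, E[X²]=27.819; III: μ=2.2, E[X²]=7.04.
E[X] = 0.14·8.5 + 0.43·4.95 + 0.43·2.2 = 4.2645.
E[X²] = 0.14·80.5 + 0.43·27.819 + 0.43·7.04 = 26.2594.
Var(X) = E[X²] − (E[X])² = 26.2594 − 18.186 = 8.07341.
SD(X) = √8.07341 = 2.84137.

2.8414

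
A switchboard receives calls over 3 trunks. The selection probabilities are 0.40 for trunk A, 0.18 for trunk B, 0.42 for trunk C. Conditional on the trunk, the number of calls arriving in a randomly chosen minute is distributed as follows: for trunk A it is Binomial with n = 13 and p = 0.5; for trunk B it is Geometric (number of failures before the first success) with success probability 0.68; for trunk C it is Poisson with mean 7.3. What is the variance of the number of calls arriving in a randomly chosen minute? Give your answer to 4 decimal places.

Per component, A: μ=6.5, E[X²]=45.5; B: μ=0.470588, E[X²]=0.913495; C: μ=7.3, E[X²]=60.59.
E[X] = 0.4·6.5 + 0.18·0.470588 + 0.42·7.3 = 5.75071.
E[X²] = 0.4·45.5 + 0.18·0.913495 + 0.42·60.59 = 43.8122.
Var(X) = E[X²] − (E[X])² = 43.8122 − 33.0706 = 10.7416.

10.7416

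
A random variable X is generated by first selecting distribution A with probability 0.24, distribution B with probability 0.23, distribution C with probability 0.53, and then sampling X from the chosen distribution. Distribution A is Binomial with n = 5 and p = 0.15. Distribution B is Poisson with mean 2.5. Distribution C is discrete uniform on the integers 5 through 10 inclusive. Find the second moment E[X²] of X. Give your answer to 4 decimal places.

33.6588

For each component E[X²] = Var + (mean)², giving A: 1.2; B: 8.75; C: 59.1667.
Overall E[X²] = 0.24·1.2 + 0.23·8.75 + 0.53·59.1667 = 33.6588.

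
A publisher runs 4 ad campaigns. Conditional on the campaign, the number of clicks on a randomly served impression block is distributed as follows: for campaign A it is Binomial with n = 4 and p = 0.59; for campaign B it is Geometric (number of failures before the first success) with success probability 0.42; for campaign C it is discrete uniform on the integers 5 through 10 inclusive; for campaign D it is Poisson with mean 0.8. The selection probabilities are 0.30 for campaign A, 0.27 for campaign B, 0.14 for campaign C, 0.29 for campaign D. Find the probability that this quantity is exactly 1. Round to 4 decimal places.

0.2188

Conditional on each campaign, P(X = 1): A: 0.162654; B: 0.2436; C: 0; D: 0.359463.
By total probability, P(X = 1) = 0.3·0.162654 + 0.27·0.2436 + 0.14·0 + 0.29·0.359463 = 0.218812.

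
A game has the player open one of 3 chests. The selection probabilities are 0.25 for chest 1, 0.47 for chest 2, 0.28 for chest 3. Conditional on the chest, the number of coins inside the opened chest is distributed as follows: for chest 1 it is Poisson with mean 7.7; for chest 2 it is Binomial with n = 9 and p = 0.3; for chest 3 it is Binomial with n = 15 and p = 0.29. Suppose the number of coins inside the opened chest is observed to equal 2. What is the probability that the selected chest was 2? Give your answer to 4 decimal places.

Likelihoods P(X=2 | ·): 1: 0.0134241; 2: 0.266828; 3: 0.102883.
Posterior ∝ prior × likelihood. Numerator for 2: 0.47·0.266828 = 0.125409.
Normalizing constant: 0.25·0.0134241 + 0.47·0.266828 + 0.28·0.102883 = 0.157572.
P(2 | observation) = 0.125409 / 0.157572 = 0.795883.

0.7959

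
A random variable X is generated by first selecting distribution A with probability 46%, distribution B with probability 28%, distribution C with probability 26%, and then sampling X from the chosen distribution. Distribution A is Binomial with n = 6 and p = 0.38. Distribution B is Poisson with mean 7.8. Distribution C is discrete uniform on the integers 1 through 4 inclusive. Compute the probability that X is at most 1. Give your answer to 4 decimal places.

0.1882

Conditional on each component, P(X ≤ 1): A: 0.265679; B: 0.00360567; C: 0.25.
By total probability, P(X ≤ 1) = 0.46·0.265679 + 0.28·0.00360567 + 0.26·0.25 = 0.188222.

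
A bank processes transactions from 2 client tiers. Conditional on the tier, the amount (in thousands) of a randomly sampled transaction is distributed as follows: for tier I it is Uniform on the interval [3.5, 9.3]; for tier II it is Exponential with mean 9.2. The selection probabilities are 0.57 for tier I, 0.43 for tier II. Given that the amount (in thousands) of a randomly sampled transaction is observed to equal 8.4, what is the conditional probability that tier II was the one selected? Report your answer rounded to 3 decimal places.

Likelihoods f(8.4 | ·): I: 0.172414; II: 0.0436197.
Posterior ∝ prior × likelihood. Numerator for II: 0.43·0.0436197 = 0.0187565.
Normalizing constant: 0.57·0.172414 + 0.43·0.0436197 = 0.117032.
P(II | observation) = 0.0187565 / 0.117032 = 0.160267.

0.160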